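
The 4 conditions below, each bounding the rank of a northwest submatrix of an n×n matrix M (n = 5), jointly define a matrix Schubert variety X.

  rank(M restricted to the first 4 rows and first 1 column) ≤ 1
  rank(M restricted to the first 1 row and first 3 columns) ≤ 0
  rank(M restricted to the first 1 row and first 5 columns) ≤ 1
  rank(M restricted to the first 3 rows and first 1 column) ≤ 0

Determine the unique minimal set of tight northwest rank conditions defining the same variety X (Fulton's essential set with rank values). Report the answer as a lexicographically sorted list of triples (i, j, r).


Propagating the 4 rank bounds to every northwest block:

  R[1]: 0 0 0 1 1
  R[2]: 0 1 1 2 2
  R[3]: 0 1 2 3 3
  R[4]: 1 2 3 4 4
  R[5]: 1 2 3 4 5

hence w(1..5) = (4, 2, 3, 1, 5).

ℓ(w)=5; the 2 essential cells (i,j,r):

[(1, 3, 0), (3, 1, 0)]


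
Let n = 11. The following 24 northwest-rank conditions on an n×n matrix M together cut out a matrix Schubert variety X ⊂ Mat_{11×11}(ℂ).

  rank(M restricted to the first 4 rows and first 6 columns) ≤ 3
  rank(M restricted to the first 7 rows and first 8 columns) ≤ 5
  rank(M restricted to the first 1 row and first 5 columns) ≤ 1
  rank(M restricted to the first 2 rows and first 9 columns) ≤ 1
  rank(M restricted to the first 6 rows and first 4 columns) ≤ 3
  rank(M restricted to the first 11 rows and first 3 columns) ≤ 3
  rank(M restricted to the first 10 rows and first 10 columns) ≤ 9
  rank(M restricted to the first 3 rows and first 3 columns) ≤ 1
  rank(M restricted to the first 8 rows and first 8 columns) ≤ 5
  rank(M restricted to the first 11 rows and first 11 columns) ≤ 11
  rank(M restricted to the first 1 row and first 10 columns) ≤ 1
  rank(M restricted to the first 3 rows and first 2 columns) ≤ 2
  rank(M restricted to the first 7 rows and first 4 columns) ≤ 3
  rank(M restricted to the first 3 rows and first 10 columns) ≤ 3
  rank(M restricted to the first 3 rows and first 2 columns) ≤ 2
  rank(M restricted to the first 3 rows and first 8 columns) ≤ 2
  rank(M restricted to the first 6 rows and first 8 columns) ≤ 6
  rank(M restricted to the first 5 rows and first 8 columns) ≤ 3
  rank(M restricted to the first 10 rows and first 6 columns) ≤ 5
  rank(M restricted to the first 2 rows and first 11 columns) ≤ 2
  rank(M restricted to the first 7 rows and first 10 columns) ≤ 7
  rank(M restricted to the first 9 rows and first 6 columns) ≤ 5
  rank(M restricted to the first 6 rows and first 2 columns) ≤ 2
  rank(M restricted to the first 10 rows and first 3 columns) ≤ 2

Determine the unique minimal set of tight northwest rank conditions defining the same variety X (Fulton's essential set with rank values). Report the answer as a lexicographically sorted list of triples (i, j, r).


Computing R[i][j] = min implied NW-rank bound (n=11, 24 conditions):

  R[1]: 1, 1, 1, 1, 1, 1, 1, 1, 1, 1, 1
  R[2]: 1, 1, 1, 1, 1, 1, 1, 1, 1, 2, 2
  R[3]: 1, 1, 1, 2, 2, 2, 2, 2, 2, 3, 3
  R[4]: 1, 2, 2, 3, 3, 3, 3, 3, 3, 4, 4
  R[5]: 1, 2, 2, 3, 3, 3, 3, 3, 4, 5, 5
  R[6]: 1, 2, 2, 3, 4, 4, 4, 4, 5, 6, 6
  R[7]: 1, 2, 2, 3, 4, 5, 5, 5, 6, 7, 7
  R[8]: 1, 2, 2, 3, 4, 5, 5, 5, 6, 7, 8
  R[9]: 1, 2, 2, 3, 4, 5, 6, 6, 7, 8, 9
  R[10]: 1, 2, 2, 3, 4, 5, 6, 7, 8, 9, 10
  R[11]: 1, 2, 3, 4, 5, 6, 7, 8, 9, 10, 11

hence w(1..11) = (1, 10, 4, 2, 9, 5, 6, 11, 7, 8, 3).

Fulton essential set (5 of the 22 Rothe cells):

[(2, 9, 1), (3, 3, 1), (5, 8, 3), (8, 8, 5), (10, 3, 2)]


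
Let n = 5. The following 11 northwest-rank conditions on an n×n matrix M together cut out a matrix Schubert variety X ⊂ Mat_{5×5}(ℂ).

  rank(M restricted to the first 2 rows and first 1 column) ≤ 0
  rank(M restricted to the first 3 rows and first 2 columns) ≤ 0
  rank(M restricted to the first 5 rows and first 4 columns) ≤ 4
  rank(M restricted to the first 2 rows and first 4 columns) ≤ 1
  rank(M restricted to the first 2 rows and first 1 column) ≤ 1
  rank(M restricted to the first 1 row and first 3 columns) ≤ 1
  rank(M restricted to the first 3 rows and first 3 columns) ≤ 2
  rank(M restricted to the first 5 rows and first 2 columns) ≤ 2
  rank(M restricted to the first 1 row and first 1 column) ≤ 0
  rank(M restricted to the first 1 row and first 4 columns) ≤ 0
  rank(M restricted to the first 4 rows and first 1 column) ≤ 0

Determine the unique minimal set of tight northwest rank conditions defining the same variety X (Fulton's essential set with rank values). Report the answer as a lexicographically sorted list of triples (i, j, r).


Reconstructing r_w from the 11 given conditions:

  i=1: 0 0 0 0 1
  i=2: 0 0 1 1 2
  i=3: 0 0 1 2 3
  i=4: 0 1 2 3 4
  i=5: 1 2 3 4 5

second differences of R give the permutation w = (5, 3, 4, 2, 1).

D(w) has 9 cells with 3 SE-corners; essential set:

[(1, 4, 0), (3, 2, 0), (4, 1, 0)]


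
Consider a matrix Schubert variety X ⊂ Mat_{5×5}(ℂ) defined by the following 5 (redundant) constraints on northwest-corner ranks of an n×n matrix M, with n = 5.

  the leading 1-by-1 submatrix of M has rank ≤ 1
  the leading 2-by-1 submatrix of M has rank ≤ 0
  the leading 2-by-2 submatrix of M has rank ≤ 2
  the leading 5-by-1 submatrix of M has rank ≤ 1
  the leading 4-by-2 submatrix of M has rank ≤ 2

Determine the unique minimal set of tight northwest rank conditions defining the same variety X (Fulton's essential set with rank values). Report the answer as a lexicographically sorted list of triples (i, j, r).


The tightest implied rank at each (i,j), from the 5 conditions:

  0, 1, 1, 1, 1
  0, 1, 2, 2, 2
  1, 2, 3, 3, 3
  1, 2, 3, 4, 4
  1, 2, 3, 4, 5

giving w = (2, 3, 1, 4, 5) via Δ²R.

|D(w)|=2, |Ess(w)|=1:

[(2, 1, 0)]


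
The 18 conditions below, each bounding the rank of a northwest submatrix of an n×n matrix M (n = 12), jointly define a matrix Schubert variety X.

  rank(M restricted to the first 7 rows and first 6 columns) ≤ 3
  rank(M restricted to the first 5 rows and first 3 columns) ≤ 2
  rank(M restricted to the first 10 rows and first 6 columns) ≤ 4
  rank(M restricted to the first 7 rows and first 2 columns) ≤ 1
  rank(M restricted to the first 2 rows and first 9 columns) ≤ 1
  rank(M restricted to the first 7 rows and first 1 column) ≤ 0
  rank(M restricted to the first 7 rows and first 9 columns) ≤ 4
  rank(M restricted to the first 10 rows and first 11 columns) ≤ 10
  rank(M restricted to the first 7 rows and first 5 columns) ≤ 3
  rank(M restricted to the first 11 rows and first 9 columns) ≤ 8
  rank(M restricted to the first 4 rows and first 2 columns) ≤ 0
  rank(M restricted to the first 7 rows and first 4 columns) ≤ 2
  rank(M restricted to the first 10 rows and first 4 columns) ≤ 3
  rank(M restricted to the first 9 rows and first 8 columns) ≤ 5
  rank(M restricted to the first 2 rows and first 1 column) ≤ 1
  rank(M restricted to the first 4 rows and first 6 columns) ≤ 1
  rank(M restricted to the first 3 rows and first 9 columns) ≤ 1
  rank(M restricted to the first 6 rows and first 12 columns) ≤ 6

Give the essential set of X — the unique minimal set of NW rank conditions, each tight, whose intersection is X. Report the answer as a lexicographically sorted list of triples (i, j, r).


Computing R[i][j] = min implied NW-rank bound (n=12, 18 conditions):

  0 | 0 | 1 | 1 | 1 | 1 | 1 | 1 | 1 | 1 | 1 | 1
  0 | 0 | 1 | 1 | 1 | 1 | 1 | 1 | 1 | 2 | 2 | 2
  0 | 0 | 1 | 1 | 1 | 1 | 1 | 1 | 1 | 2 | 3 | 3
  0 | 0 | 1 | 1 | 1 | 1 | 2 | 2 | 2 | 3 | 4 | 4
  0 | 1 | 2 | 2 | 2 | 2 | 3 | 3 | 3 | 4 | 5 | 5
  0 | 1 | 2 | 2 | 3 | 3 | 4 | 4 | 4 | 5 | 6 | 6
  0 | 1 | 2 | 2 | 3 | 3 | 4 | 4 | 4 | 5 | 6 | 7
  1 | 2 | 3 | 3 | 4 | 4 | 5 | 5 | 5 | 6 | 7 | 8
  1 | 2 | 3 | 3 | 4 | 4 | 5 | 5 | 6 | 7 | 8 | 9
  1 | 2 | 3 | 3 | 4 | 4 | 5 | 6 | 7 | 8 | 9 | 10
  1 | 2 | 3 | 4 | 5 | 5 | 6 | 7 | 8 | 9 | 10 | 11
  1 | 2 | 3 | 4 | 5 | 6 | 7 | 8 | 9 | 10 | 11 | 12

so w = (3, 10, 11, 7, 2, 5, 12, 1, 9, 8, 4, 6).

D(w) has 36 cells with 10 SE-corners; essential set:

[(3, 9, 1), (4, 2, 0), (4, 6, 1), (7, 1, 0), (7, 4, 2), (7, 6, 3), (7, 9, 4), (9, 8, 5), (10, 4, 3), (10, 6, 4)]


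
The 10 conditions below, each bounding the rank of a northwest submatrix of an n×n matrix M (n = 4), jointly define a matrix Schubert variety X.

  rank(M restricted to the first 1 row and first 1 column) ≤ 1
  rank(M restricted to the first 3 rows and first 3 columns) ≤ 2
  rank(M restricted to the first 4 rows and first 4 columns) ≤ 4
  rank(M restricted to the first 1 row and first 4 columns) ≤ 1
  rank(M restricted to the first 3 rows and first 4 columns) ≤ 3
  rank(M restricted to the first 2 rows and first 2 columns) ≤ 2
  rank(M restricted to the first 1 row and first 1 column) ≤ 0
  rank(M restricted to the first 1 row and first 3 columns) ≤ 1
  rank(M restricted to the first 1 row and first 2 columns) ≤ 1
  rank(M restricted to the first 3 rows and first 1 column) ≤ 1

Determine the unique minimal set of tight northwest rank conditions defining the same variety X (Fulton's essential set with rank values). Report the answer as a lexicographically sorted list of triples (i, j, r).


Recovering R(i,j) via the rank-extension bound from the 10 conditions:

  i=1: 0 1 1 1
  i=2: 1 2 2 2
  i=3: 1 2 2 3
  i=4: 1 2 3 4

reading off 1-entries of Δ²R: w = (2, 1, 4, 3).

Fulton essential set (2 of the 2 Rothe cells):

[(1, 1, 0), (3, 3, 2)]


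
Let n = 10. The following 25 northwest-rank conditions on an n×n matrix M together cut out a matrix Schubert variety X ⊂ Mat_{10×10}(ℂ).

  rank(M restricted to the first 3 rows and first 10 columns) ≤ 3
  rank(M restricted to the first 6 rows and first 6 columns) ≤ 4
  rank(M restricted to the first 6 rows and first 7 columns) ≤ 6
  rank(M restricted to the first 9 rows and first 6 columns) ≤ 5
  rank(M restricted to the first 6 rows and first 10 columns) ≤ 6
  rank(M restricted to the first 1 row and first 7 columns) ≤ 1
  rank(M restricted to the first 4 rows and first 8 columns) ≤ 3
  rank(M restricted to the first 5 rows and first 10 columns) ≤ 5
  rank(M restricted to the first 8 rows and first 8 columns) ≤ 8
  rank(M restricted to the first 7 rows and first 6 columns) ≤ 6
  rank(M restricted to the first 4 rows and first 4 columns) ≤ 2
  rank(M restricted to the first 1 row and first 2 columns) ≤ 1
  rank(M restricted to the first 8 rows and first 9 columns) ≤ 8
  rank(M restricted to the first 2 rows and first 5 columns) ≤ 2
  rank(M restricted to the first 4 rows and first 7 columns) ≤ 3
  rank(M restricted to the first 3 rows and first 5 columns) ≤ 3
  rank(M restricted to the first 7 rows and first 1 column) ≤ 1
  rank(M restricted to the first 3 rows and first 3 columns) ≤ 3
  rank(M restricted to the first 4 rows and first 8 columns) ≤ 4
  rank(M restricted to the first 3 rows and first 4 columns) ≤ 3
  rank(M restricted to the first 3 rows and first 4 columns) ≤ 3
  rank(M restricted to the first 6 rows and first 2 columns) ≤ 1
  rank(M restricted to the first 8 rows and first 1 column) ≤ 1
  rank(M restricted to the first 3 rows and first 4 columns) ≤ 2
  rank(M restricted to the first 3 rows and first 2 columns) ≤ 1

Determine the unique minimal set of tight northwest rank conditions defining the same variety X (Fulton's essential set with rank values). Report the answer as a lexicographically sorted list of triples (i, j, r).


The tightest implied rank at each (i,j), from the 25 conditions:

  i=1: 1 | 1 | 1 | 1 | 1 | 1 | 1 | 1 | 1 | 1
  i=2: 1 | 1 | 2 | 2 | 2 | 2 | 2 | 2 | 2 | 2
  i=3: 1 | 1 | 2 | 2 | 3 | 3 | 3 | 3 | 3 | 3
  i=4: 1 | 1 | 2 | 2 | 3 | 3 | 3 | 3 | 4 | 4
  i=5: 1 | 1 | 2 | 3 | 4 | 4 | 4 | 4 | 5 | 5
  i=6: 1 | 1 | 2 | 3 | 4 | 4 | 5 | 5 | 6 | 6
  i=7: 1 | 2 | 3 | 4 | 5 | 5 | 6 | 6 | 7 | 7
  i=8: 1 | 2 | 3 | 4 | 5 | 5 | 6 | 7 | 8 | 8
  i=9: 1 | 2 | 3 | 4 | 5 | 5 | 6 | 7 | 8 | 9
  i=10: 1 | 2 | 3 | 4 | 5 | 6 | 7 | 8 | 9 | 10

reading off 1-entries of Δ²R: w = (1, 3, 5, 9, 4, 7, 2, 8, 10, 6).

Rothe diagram D(w) (13 cells), 5 SE-corners (essential conditions):

[(4, 4, 2), (4, 8, 3), (6, 2, 1), (6, 6, 4), (9, 6, 5)]


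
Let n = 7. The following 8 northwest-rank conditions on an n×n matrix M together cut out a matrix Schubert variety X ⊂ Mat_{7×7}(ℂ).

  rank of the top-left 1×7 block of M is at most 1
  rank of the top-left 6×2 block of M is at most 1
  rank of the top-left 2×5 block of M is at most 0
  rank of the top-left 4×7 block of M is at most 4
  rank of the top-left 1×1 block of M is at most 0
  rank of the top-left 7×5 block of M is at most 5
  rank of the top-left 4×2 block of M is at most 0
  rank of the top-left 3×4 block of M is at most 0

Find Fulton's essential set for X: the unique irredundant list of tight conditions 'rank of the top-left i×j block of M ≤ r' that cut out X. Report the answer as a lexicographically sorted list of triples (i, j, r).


Reconstructing r_w from the 8 given conditions:

  i=1: 0 0 0 0 0 1 1
  i=2: 0 0 0 0 0 1 2
  i=3: 0 0 0 0 1 2 3
  i=4: 0 0 1 1 2 3 4
  i=5: 1 1 2 2 3 4 5
  i=6: 1 1 2 3 4 5 6
  i=7: 1 2 3 4 5 6 7

giving w = (6, 7, 5, 3, 1, 4, 2) via Δ²R.

ℓ(w)=17; the 4 essential cells (i,j,r):

[(2, 5, 0), (3, 4, 0), (4, 2, 0), (6, 2, 1)]


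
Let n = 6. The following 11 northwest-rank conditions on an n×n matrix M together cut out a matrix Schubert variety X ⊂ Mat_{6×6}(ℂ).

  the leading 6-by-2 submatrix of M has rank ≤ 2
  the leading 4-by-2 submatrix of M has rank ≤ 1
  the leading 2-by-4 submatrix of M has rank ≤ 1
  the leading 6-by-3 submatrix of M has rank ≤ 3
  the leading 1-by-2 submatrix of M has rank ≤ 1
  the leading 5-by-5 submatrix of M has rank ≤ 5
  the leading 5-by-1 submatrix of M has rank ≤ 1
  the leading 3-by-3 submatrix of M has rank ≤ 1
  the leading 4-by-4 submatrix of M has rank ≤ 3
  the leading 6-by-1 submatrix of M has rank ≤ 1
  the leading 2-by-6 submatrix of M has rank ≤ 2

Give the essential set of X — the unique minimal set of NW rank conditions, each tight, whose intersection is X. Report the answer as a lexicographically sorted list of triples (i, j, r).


Computing R[i][j] = min implied NW-rank bound (n=6, 11 conditions):

  R[1]: 1  1  1  1  1  1
  R[2]: 1  1  1  1  2  2
  R[3]: 1  1  1  2  3  3
  R[4]: 1  1  2  3  4  4
  R[5]: 1  2  3  4  5  5
  R[6]: 1  2  3  4  5  6

so w = (1, 5, 4, 3, 2, 6).

ℓ(w)=6; the 3 essential cells (i,j,r):

[(2, 4, 1), (3, 3, 1), (4, 2, 1)]


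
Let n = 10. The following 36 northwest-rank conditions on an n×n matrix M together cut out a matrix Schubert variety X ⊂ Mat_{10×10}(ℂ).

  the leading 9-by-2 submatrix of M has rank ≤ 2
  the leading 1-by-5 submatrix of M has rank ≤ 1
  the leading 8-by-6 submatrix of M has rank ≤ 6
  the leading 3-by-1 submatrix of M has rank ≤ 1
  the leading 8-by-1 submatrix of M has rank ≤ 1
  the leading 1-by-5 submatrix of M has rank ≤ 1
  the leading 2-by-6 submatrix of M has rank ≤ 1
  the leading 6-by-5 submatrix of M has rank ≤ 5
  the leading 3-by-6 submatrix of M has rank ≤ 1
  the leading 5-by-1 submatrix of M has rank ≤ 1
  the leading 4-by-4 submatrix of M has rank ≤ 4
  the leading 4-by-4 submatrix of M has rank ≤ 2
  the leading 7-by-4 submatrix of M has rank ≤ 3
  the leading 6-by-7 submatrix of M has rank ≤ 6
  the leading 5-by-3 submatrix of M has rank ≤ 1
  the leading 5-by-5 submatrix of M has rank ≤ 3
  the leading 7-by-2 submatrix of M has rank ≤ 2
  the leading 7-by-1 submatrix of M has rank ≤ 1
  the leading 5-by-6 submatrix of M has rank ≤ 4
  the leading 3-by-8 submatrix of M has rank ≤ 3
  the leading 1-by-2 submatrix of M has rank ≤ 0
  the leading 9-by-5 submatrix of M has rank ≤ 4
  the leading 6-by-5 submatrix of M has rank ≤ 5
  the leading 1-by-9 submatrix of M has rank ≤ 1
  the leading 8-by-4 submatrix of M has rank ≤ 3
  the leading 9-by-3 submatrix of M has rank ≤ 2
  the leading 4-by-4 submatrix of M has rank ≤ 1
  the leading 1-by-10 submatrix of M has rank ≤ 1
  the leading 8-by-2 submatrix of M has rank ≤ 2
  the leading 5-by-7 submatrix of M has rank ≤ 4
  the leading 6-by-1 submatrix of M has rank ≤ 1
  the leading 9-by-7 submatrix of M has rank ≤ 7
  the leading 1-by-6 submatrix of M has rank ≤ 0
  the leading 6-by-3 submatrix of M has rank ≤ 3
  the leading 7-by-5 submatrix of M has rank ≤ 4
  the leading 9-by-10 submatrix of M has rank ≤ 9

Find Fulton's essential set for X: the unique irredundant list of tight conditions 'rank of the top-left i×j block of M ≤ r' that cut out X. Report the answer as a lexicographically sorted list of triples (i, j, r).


Rank table r_w(10×10) implied by the 36 constraints:

  0  0  0  0  0  0  1  1  1  1
  1  1  1  1  1  1  2  2  2  2
  1  1  1  1  1  1  2  3  3  3
  1  1  1  1  2  2  3  4  4  4
  1  1  1  2  3  3  4  5  5  5
  1  2  2  3  4  4  5  6  6  6
  1  2  2  3  4  5  6  7  7  7
  1  2  2  3  4  5  6  7  8  8
  1  2  2  3  4  5  6  7  8  9
  1  2  3  4  5  6  7  8  9  10

reading off 1-entries of Δ²R: w = (7, 1, 8, 5, 4, 2, 6, 9, 10, 3).

|D(w)|=19, |Ess(w)|=5:

[(1, 6, 0), (3, 6, 1), (4, 4, 1), (5, 3, 1), (9, 3, 2)]


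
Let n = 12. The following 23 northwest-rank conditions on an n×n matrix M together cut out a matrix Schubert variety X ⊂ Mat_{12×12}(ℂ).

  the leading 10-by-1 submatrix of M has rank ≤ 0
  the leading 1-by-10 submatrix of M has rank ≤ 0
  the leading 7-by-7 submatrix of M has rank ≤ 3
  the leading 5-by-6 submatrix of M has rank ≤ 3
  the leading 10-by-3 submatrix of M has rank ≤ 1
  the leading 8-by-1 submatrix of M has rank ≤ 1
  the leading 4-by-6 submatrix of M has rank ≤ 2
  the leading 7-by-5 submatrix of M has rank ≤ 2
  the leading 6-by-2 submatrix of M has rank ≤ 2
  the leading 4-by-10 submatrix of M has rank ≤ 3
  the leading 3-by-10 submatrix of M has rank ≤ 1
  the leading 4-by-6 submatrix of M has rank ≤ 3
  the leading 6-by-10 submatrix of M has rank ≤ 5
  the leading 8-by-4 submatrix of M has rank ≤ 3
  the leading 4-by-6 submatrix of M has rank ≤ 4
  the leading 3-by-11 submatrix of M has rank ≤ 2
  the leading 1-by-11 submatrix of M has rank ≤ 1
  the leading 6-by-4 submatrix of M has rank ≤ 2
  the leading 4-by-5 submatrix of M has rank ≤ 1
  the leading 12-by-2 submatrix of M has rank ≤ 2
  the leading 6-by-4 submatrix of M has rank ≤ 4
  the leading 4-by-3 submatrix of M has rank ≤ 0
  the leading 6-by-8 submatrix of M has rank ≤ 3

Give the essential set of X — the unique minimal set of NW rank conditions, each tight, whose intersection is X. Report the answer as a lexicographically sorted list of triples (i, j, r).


Recovering R(i,j) via the rank-extension bound from the 23 conditions:

  0 0 0 0 0 0 0 0 0 0 1 1
  0 0 0 1 1 1 1 1 1 1 2 2
  0 0 0 1 1 1 1 1 1 1 2 3
  0 0 0 1 1 2 2 2 2 2 3 4
  0 1 1 2 2 3 3 3 3 3 4 5
  0 1 1 2 2 3 3 3 4 4 5 6
  0 1 1 2 2 3 3 4 5 5 6 7
  0 1 1 2 3 4 4 5 6 6 7 8
  0 1 1 2 3 4 5 6 7 7 8 9
  0 1 1 2 3 4 5 6 7 8 9 10
  1 2 2 3 4 5 6 7 8 9 10 11
  1 2 3 4 5 6 7 8 9 10 11 12

hence w(1..12) = (11, 4, 12, 6, 2, 9, 8, 5, 7, 10, 1, 3).

|D(w)|=42, |Ess(w)|=9:

[(1, 10, 0), (3, 10, 1), (4, 3, 0), (4, 5, 1), (6, 8, 3), (7, 5, 2), (7, 7, 3), (10, 1, 0), (10, 3, 1)]


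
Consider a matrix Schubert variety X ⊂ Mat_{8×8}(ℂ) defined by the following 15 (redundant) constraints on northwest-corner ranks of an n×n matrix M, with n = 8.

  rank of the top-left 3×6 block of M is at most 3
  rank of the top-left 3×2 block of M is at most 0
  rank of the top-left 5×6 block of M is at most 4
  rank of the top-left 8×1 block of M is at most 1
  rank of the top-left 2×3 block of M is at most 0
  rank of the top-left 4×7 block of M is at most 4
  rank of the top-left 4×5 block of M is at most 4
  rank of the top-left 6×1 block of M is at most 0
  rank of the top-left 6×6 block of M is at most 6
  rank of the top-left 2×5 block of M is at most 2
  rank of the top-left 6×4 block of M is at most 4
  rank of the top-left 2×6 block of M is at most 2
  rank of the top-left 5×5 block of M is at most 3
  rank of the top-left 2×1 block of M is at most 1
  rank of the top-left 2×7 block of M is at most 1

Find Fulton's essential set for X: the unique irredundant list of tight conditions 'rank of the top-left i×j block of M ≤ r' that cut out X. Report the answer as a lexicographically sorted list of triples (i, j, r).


Recovering R(i,j) via the rank-extension bound from the 15 conditions:

  0  0  0  1  1  1  1  1
  0  0  0  1  1  1  1  2
  0  0  1  2  2  2  2  3
  0  1  2  3  3  3  3  4
  0  1  2  3  3  4  4  5
  0  1  2  3  4  5  5  6
  1  2  3  4  5  6  6  7
  1  2  3  4  5  6  7  8

reading off 1-entries of Δ²R: w = (4, 8, 3, 2, 6, 5, 1, 7).

|D(w)|=15, |Ess(w)|=5:

[(2, 3, 0), (2, 7, 1), (3, 2, 0), (5, 5, 3), (6, 1, 0)]


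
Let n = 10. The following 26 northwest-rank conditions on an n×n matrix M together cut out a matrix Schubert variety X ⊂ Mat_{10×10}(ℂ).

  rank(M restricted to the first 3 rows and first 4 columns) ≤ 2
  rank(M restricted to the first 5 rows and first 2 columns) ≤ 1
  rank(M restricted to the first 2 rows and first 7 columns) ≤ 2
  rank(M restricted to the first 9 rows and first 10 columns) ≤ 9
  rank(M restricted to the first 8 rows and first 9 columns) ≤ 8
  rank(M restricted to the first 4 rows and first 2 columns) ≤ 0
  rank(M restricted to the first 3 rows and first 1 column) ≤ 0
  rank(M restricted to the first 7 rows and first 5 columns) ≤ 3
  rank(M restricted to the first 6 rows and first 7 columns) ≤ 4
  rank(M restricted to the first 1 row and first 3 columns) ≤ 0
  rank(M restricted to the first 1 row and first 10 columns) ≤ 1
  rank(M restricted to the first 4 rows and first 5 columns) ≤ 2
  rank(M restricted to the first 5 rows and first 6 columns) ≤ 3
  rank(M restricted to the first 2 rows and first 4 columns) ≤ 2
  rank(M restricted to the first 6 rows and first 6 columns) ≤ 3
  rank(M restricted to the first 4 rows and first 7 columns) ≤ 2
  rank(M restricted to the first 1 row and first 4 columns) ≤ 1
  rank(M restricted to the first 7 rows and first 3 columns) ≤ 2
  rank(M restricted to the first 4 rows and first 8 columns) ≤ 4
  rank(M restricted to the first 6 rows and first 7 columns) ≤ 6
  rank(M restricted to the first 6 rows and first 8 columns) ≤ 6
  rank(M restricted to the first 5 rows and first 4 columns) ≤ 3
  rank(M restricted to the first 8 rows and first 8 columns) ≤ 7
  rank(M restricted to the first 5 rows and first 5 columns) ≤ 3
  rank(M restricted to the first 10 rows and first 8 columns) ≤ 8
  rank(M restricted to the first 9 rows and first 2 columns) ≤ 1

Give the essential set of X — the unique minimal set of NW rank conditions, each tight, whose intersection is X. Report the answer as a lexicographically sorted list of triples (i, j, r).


Propagating the 26 rank bounds to every northwest block:

  0 0 0 1 1 1 1 1 1 1
  0 0 1 2 2 2 2 2 2 2
  0 0 1 2 2 2 2 3 3 3
  0 0 1 2 2 2 2 3 4 4
  1 1 2 3 3 3 3 4 5 5
  1 1 2 3 3 3 4 5 6 6
  1 1 2 3 3 4 5 6 7 7
  1 1 2 3 4 5 6 7 8 8
  1 1 2 3 4 5 6 7 8 9
  1 2 3 4 5 6 7 8 9 10

hence w(1..10) = (4, 3, 8, 9, 1, 7, 6, 5, 10, 2).

|D(w)|=22, |Ess(w)|=6:

[(1, 3, 0), (4, 2, 0), (4, 7, 2), (6, 6, 3), (7, 5, 3), (9, 2, 1)]


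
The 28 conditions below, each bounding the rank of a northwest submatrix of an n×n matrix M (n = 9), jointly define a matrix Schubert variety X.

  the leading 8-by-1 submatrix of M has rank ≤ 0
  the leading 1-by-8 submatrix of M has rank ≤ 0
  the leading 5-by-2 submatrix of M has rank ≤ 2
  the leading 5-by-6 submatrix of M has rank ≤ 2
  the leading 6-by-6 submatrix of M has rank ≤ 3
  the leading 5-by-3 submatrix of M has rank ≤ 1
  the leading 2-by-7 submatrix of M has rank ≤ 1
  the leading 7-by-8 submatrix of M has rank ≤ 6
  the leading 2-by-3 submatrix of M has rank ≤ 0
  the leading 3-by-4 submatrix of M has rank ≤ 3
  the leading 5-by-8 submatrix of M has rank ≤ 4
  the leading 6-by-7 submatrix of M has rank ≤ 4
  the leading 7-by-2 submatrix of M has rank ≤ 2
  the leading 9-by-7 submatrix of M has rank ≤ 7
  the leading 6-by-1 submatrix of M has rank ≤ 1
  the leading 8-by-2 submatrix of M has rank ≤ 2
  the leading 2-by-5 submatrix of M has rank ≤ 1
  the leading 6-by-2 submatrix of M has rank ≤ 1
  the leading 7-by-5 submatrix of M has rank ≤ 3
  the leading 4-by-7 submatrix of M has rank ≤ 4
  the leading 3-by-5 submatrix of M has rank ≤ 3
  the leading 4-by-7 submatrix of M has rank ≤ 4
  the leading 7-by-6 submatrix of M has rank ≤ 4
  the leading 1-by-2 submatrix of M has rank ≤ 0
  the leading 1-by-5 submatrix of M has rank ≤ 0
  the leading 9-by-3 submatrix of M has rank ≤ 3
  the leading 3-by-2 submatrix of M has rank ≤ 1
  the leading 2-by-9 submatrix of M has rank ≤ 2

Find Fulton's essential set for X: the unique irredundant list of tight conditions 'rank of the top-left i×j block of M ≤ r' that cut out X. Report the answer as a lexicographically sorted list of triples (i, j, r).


The tightest implied rank at each (i,j), from the 28 conditions:

  i=1: 0 0 0 0 0 0 0 0 1
  i=2: 0 0 0 1 1 1 1 1 2
  i=3: 0 1 1 2 2 2 2 2 3
  i=4: 0 1 1 2 2 2 3 3 4
  i=5: 0 1 1 2 2 2 3 4 5
  i=6: 0 1 2 3 3 3 4 5 6
  i=7: 0 1 2 3 3 4 5 6 7
  i=8: 0 1 2 3 4 5 6 7 8
  i=9: 1 2 3 4 5 6 7 8 9

giving w = (9, 4, 2, 7, 8, 3, 6, 5, 1) via Δ²R.

6 SE-corners of the 24-cell Rothe diagram give Ess(w):

[(1, 8, 0), (2, 3, 0), (5, 3, 1), (5, 6, 2), (7, 5, 3), (8, 1, 0)]


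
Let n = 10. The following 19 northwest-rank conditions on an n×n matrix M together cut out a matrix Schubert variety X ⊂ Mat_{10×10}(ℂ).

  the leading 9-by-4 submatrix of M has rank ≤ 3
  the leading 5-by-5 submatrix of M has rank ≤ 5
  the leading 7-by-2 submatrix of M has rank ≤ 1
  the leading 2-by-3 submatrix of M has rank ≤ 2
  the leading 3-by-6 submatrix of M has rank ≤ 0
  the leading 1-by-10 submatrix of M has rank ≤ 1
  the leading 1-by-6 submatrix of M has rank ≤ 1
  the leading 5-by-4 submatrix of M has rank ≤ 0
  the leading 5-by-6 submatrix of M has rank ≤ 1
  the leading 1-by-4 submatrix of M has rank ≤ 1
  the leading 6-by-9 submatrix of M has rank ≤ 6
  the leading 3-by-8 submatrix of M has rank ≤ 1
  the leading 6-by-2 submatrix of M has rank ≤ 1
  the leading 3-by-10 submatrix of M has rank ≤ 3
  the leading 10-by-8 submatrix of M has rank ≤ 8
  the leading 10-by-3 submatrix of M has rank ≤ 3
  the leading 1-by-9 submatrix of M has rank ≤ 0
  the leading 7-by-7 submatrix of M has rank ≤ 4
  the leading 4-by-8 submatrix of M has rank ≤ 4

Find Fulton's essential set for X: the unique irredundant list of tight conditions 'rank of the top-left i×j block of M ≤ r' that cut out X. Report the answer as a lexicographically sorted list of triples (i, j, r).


Reconstructing r_w from the 19 given conditions:

  R[1]: 0 0 0 0 0 0 0 0 0 1
  R[2]: 0 0 0 0 0 0 1 1 1 2
  R[3]: 0 0 0 0 0 0 1 1 2 3
  R[4]: 0 0 0 0 1 1 2 2 3 4
  R[5]: 0 0 0 0 1 1 2 3 4 5
  R[6]: 1 1 1 1 2 2 3 4 5 6
  R[7]: 1 1 2 2 3 3 4 5 6 7
  R[8]: 1 2 3 3 4 4 5 6 7 8
  R[9]: 1 2 3 3 4 5 6 7 8 9
  R[10]: 1 2 3 4 5 6 7 8 9 10

reading off 1-entries of Δ²R: w = (10, 7, 9, 5, 8, 1, 3, 2, 6, 4).

ℓ(w)=33; the 7 essential cells (i,j,r):

[(1, 9, 0), (3, 6, 0), (3, 8, 1), (5, 4, 0), (5, 6, 1), (7, 2, 1), (9, 4, 3)]


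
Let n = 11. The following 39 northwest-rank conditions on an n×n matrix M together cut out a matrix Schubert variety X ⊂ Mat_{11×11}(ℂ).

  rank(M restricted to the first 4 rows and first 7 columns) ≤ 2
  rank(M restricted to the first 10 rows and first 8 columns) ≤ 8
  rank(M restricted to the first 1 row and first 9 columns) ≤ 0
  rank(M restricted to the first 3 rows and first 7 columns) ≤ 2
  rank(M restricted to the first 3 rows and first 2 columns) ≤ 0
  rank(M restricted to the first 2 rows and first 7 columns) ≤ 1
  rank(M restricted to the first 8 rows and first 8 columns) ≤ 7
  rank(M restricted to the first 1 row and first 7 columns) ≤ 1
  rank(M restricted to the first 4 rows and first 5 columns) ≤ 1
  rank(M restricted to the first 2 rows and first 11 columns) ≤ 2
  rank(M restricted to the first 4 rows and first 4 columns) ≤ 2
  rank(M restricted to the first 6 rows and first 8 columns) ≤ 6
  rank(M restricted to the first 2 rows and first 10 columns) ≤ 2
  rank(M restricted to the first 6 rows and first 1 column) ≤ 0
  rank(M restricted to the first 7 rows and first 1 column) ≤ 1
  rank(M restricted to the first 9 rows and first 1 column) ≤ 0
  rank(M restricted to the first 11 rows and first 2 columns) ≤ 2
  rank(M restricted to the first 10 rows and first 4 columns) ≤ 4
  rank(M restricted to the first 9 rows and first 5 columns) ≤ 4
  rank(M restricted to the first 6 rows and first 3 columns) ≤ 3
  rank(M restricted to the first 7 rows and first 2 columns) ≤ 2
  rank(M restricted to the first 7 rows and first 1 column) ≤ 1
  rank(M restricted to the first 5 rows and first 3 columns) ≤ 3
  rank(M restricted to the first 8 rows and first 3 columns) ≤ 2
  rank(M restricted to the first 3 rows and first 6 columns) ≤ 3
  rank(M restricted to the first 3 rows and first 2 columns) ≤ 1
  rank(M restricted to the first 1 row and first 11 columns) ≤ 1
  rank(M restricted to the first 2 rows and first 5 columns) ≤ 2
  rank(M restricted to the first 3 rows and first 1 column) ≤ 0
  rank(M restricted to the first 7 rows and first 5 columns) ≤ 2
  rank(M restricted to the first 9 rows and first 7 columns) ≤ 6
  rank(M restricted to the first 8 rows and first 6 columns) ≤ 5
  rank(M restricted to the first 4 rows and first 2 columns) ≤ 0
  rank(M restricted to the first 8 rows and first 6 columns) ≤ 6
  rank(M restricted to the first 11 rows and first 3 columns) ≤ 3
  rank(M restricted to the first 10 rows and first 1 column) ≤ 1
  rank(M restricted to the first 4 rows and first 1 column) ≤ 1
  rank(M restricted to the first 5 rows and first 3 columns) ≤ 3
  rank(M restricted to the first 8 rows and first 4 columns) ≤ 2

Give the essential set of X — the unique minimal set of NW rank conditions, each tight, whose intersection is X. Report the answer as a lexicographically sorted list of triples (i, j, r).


Computing R[i][j] = min implied NW-rank bound (n=11, 39 conditions):

  row 1: 0 | 0 | 0 | 0 | 0 | 0 | 0 | 0 | 0 | 1 | 1
  row 2: 0 | 0 | 1 | 1 | 1 | 1 | 1 | 1 | 1 | 2 | 2
  row 3: 0 | 0 | 1 | 1 | 1 | 2 | 2 | 2 | 2 | 3 | 3
  row 4: 0 | 0 | 1 | 1 | 1 | 2 | 2 | 3 | 3 | 4 | 4
  row 5: 0 | 1 | 2 | 2 | 2 | 3 | 3 | 4 | 4 | 5 | 5
  row 6: 0 | 1 | 2 | 2 | 2 | 3 | 4 | 5 | 5 | 6 | 6
  row 7: 0 | 1 | 2 | 2 | 2 | 3 | 4 | 5 | 6 | 7 | 7
  row 8: 0 | 1 | 2 | 2 | 3 | 4 | 5 | 6 | 7 | 8 | 8
  row 9: 0 | 1 | 2 | 3 | 4 | 5 | 6 | 7 | 8 | 9 | 9
  row 10: 1 | 2 | 3 | 4 | 5 | 6 | 7 | 8 | 9 | 10 | 10
  row 11: 1 | 2 | 3 | 4 | 5 | 6 | 7 | 8 | 9 | 10 | 11

reading off 1-entries of Δ²R: w = (10, 3, 6, 8, 2, 7, 9, 5, 4, 1, 11).

D(w) has 30 cells with 7 SE-corners; essential set:

[(1, 9, 0), (4, 2, 0), (4, 5, 1), (4, 7, 2), (7, 5, 2), (8, 4, 2), (9, 1, 0)]


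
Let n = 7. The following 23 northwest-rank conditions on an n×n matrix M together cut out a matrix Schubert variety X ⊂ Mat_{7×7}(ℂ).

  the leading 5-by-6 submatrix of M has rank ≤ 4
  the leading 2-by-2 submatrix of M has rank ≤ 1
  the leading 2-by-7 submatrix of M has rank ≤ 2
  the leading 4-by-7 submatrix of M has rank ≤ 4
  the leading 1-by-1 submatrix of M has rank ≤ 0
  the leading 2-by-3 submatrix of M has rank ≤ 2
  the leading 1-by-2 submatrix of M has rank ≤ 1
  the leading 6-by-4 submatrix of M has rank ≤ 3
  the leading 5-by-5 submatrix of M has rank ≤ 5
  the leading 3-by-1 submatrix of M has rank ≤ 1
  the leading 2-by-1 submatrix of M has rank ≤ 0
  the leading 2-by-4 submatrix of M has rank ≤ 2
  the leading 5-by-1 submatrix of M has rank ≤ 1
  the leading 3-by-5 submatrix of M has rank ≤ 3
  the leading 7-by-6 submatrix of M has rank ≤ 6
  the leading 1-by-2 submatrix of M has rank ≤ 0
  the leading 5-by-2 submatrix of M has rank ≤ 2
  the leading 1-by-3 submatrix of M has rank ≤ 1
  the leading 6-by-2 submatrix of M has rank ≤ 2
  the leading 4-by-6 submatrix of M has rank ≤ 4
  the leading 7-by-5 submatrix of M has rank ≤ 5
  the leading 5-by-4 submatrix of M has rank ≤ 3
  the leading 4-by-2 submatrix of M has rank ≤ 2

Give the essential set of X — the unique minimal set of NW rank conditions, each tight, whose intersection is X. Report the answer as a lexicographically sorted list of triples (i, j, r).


The tightest implied rank at each (i,j), from the 23 conditions:

  row 1: 0 | 0 | 1 | 1 | 1 | 1 | 1
  row 2: 0 | 1 | 2 | 2 | 2 | 2 | 2
  row 3: 1 | 2 | 3 | 3 | 3 | 3 | 3
  row 4: 1 | 2 | 3 | 3 | 4 | 4 | 4
  row 5: 1 | 2 | 3 | 3 | 4 | 4 | 5
  row 6: 1 | 2 | 3 | 3 | 4 | 5 | 6
  row 7: 1 | 2 | 3 | 4 | 5 | 6 | 7

reading off 1-entries of Δ²R: w = (3, 2, 1, 5, 7, 6, 4).

ℓ(w)=7; the 4 essential cells (i,j,r):

[(1, 2, 0), (2, 1, 0), (5, 6, 4), (6, 4, 3)]


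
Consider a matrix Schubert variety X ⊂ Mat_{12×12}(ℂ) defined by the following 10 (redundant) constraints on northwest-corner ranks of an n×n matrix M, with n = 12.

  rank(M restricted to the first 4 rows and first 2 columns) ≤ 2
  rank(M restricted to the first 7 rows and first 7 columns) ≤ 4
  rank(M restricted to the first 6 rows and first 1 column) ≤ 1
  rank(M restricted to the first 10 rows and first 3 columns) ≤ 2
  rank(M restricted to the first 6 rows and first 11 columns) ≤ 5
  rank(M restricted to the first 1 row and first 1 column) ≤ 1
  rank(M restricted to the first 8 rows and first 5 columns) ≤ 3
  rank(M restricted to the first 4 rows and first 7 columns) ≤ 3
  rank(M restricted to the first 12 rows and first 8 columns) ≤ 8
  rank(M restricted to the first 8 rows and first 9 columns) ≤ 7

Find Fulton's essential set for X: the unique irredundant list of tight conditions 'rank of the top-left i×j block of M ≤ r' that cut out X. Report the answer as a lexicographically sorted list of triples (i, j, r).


Rank table r_w(12×12) implied by the 10 constraints:

  row 1: 1 1 1 1 1 1 1 1 1 1 1 1
  row 2: 1 2 2 2 2 2 2 2 2 2 2 2
  row 3: 1 2 2 3 3 3 3 3 3 3 3 3
  row 4: 1 2 2 3 3 3 3 4 4 4 4 4
  row 5: 1 2 2 3 3 4 4 5 5 5 5 5
  row 6: 1 2 2 3 3 4 4 5 5 5 5 6
  row 7: 1 2 2 3 3 4 4 5 6 6 6 7
  row 8: 1 2 2 3 3 4 5 6 7 7 7 8
  row 9: 1 2 2 3 4 5 6 7 8 8 8 9
  row 10: 1 2 2 3 4 5 6 7 8 9 9 10
  row 11: 1 2 3 4 5 6 7 8 9 10 10 11
  row 12: 1 2 3 4 5 6 7 8 9 10 11 12

so w = (1, 2, 4, 8, 6, 12, 9, 7, 5, 10, 3, 11).

|D(w)|=20, |Ess(w)|=5:

[(4, 7, 3), (6, 11, 5), (7, 7, 4), (8, 5, 3), (10, 3, 2)]


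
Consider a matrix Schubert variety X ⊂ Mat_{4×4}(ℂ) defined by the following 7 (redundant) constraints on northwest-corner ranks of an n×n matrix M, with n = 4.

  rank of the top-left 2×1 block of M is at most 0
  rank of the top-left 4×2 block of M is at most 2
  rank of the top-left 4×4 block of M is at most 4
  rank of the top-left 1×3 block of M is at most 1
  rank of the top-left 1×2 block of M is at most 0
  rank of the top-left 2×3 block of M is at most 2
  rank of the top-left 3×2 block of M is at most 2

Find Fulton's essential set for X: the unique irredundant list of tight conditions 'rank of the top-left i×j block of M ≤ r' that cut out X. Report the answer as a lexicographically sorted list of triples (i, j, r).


Recovering R(i,j) via the rank-extension bound from the 7 conditions:

  row 1: 0 0 1 1
  row 2: 0 1 2 2
  row 3: 1 2 3 3
  row 4: 1 2 3 4

reading off 1-entries of Δ²R: w = (3, 2, 1, 4).

Rothe diagram D(w) (3 cells), 2 SE-corners (essential conditions):

[(1, 2, 0), (2, 1, 0)]


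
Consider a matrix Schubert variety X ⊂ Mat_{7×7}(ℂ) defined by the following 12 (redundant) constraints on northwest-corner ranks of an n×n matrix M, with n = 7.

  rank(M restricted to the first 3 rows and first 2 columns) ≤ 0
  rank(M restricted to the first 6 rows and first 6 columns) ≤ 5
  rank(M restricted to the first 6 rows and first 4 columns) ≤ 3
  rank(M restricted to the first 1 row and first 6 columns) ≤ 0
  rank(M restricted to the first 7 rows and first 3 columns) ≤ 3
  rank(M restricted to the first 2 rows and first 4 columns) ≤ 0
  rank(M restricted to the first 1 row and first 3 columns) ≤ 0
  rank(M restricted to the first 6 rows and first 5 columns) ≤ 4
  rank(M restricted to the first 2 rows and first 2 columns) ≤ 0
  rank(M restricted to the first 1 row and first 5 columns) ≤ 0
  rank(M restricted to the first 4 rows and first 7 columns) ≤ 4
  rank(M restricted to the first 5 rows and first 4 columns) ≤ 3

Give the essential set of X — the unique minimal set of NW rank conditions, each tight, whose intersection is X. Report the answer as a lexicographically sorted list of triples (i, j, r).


Propagating the 12 rank bounds to every northwest block:

  0  0  0  0  0  0  1
  0  0  0  0  1  1  2
  0  0  1  1  2  2  3
  1  1  2  2  3  3  4
  1  2  3  3  4  4  5
  1  2  3  3  4  5  6
  1  2  3  4  5  6  7

second differences of R give the permutation w = (7, 5, 3, 1, 2, 6, 4).

ℓ(w)=13; the 4 essential cells (i,j,r):

[(1, 6, 0), (2, 4, 0), (3, 2, 0), (6, 4, 3)]


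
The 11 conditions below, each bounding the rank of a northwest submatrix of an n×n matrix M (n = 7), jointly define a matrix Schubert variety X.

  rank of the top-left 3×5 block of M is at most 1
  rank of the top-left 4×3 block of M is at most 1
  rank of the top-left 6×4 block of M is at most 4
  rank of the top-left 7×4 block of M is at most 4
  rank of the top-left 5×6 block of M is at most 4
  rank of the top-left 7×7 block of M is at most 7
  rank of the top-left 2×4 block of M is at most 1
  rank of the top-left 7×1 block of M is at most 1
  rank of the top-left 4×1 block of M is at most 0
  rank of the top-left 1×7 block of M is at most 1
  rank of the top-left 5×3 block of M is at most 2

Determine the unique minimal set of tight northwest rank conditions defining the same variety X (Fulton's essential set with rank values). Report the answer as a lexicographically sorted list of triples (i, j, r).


Recovering R(i,j) via the rank-extension bound from the 11 conditions:

  0  1  1  1  1  1  1
  0  1  1  1  1  2  2
  0  1  1  1  1  2  3
  0  1  1  2  2  3  4
  1  2  2  3  3  4  5
  1  2  3  4  4  5  6
  1  2  3  4  5  6  7

second differences of R give the permutation w = (2, 6, 7, 4, 1, 3, 5).

|D(w)|=11, |Ess(w)|=3:

[(3, 5, 1), (4, 1, 0), (4, 3, 1)]


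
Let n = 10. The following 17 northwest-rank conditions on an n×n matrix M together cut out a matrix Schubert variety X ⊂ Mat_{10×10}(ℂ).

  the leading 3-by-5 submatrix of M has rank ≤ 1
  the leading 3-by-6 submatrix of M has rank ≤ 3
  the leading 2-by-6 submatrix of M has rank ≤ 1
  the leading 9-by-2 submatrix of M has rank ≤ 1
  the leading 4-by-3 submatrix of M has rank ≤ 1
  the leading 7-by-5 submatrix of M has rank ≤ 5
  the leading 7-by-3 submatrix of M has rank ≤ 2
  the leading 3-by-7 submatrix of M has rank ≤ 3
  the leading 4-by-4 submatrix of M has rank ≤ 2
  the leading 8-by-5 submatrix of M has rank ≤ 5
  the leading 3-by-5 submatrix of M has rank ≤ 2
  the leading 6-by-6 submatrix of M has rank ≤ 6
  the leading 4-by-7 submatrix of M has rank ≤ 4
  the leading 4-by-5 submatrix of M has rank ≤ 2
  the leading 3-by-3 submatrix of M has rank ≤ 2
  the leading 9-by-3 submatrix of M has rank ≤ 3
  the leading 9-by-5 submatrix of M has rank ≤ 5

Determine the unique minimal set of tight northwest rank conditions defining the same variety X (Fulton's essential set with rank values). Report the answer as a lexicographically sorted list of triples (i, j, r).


Reconstructing r_w from the 17 given conditions:

  i=1: 1 | 1 | 1 | 1 | 1 | 1 | 1 | 1 | 1 | 1
  i=2: 1 | 1 | 1 | 1 | 1 | 1 | 2 | 2 | 2 | 2
  i=3: 1 | 1 | 1 | 1 | 1 | 2 | 3 | 3 | 3 | 3
  i=4: 1 | 1 | 1 | 2 | 2 | 3 | 4 | 4 | 4 | 4
  i=5: 1 | 1 | 2 | 3 | 3 | 4 | 5 | 5 | 5 | 5
  i=6: 1 | 1 | 2 | 3 | 4 | 5 | 6 | 6 | 6 | 6
  i=7: 1 | 1 | 2 | 3 | 4 | 5 | 6 | 7 | 7 | 7
  i=8: 1 | 1 | 2 | 3 | 4 | 5 | 6 | 7 | 8 | 8
  i=9: 1 | 1 | 2 | 3 | 4 | 5 | 6 | 7 | 8 | 9
  i=10: 1 | 2 | 3 | 4 | 5 | 6 | 7 | 8 | 9 | 10

second differences of R give the permutation w = (1, 7, 6, 4, 3, 5, 8, 9, 10, 2).

ℓ(w)=16; the 4 essential cells (i,j,r):

[(2, 6, 1), (3, 5, 1), (4, 3, 1), (9, 2, 1)]
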